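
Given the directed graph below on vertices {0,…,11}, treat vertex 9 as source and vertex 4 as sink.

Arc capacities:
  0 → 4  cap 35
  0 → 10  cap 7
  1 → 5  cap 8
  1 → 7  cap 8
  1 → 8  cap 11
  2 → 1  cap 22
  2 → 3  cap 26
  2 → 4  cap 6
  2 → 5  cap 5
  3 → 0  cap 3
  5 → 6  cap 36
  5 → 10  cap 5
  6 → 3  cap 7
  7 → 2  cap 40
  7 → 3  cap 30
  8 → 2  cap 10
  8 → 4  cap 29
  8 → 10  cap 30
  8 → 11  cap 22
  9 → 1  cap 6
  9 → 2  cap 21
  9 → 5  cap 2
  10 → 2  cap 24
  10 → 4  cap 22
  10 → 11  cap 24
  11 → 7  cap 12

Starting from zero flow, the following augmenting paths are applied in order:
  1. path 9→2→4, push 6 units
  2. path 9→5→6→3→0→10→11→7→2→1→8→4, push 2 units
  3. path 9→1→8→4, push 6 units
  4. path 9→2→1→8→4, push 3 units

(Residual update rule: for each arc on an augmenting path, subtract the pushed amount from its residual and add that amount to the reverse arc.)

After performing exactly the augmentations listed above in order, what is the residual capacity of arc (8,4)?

Residual capacity of (8,4): 18

after path 1 (9→2→4, push 6): res(8,4)=29
after path 2 (9→5→6→3→0→10→11→7→2→1→8→4, push 2): res(8,4)=27
after path 3 (9→1→8→4, push 6): res(8,4)=21
after path 4 (9→2→1→8→4, push 3): res(8,4)=18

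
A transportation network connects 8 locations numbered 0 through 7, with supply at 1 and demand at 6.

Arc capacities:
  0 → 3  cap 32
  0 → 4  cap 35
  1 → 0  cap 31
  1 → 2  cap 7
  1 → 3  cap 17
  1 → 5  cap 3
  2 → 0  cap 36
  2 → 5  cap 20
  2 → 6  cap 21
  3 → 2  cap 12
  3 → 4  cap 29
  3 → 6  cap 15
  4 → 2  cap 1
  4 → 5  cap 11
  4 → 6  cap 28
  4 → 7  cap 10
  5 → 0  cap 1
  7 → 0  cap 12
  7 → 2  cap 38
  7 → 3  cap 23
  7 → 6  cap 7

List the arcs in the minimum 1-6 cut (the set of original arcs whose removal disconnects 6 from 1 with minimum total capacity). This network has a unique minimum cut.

augment #1: 1→2→6 push 7
augment #2: 1→3→6 push 15
augment #3: 1→0→4→6 push 28
augment #4: 1→3→2→6 push 2
augment #5: 1→0→3→2→6 push 3
augment #6: 1→5→0→3→2→6 push 1
max flow = 56; residual-reachable set from 1 gives S-side
cut edges (S→T): {(1,0), (1,2), (1,3), (5,0)} total cap 56

Min-cut arcs: {(1,0), (1,2), (1,3), (5,0)} (total capacity 56)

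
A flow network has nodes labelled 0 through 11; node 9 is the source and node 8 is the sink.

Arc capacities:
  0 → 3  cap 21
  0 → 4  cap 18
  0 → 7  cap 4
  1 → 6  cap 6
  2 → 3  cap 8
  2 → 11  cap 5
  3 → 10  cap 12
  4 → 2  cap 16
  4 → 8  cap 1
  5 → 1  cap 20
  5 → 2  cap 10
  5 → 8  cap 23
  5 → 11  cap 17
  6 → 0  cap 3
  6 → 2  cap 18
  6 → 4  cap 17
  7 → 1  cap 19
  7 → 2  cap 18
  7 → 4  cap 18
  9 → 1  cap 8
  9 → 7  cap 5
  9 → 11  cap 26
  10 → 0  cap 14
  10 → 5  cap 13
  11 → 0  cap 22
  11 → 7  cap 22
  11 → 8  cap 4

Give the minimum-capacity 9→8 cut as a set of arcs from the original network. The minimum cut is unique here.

Min-cut arcs: {(3,10), (4,8), (11,8)} (total capacity 17)

augment #1: 9→11→8 push 4
augment #2: 9→7→4→8 push 1
augment #3: 9→7→2→3→10→5→8 push 4
augment #4: 9→11→0→3→10→5→8 push 8
max flow = 17; residual-reachable set from 9 gives S-side
cut edges (S→T): {(3,10), (4,8), (11,8)} total cap 17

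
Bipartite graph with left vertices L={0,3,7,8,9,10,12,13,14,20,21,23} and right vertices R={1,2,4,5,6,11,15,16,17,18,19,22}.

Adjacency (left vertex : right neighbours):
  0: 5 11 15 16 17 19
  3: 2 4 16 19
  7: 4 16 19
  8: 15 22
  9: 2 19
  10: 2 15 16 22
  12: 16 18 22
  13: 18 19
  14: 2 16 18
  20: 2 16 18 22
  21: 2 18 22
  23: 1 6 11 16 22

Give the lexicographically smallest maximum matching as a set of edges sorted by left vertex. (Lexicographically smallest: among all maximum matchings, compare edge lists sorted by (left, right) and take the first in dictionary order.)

|M| = 9 (so the lex-smallest maximum matching has 9 edges)
process left vertices in ascending order; for each, take the smallest-labelled available neighbour that still permits 9 edges overall, or leave it unmatched if none does
lex-smallest matching: {0-5, 3-2, 7-4, 8-15, 9-19, 10-16, 12-18, 20-22, 23-1}

Lex-smallest maximum matching: {(0,5), (3,2), (7,4), (8,15), (9,19), (10,16), (12,18), (20,22), (23,1)}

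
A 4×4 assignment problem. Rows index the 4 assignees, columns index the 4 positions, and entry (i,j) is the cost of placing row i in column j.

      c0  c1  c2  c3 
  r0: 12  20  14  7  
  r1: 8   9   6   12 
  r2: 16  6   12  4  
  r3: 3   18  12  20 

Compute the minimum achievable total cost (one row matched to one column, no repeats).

optimal assignment: row0→col3 (cost 7), row1→col2 (cost 6), row2→col1 (cost 6), row3→col0 (cost 3)
total = 7 + 6 + 6 + 3 = 22

Minimum assignment cost: 22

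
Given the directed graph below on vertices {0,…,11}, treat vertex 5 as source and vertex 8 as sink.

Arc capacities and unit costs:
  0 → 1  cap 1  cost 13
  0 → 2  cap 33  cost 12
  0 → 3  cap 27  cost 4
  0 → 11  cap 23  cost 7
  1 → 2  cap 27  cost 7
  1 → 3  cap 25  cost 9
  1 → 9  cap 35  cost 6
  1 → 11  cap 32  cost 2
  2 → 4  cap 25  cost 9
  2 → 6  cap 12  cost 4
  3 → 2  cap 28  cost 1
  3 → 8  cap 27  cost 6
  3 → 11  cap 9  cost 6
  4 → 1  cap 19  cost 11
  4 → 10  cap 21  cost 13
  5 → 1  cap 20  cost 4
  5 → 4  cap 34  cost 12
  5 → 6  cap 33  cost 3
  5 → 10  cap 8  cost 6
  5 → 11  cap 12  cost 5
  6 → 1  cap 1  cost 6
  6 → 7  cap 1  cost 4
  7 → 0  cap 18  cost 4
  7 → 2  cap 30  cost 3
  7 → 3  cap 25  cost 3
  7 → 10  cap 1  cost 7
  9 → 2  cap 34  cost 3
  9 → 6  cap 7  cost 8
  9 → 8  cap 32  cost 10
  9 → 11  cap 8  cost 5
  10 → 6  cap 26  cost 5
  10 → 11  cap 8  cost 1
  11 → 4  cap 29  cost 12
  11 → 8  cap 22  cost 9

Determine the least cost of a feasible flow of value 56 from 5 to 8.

shortest-cost path #1: 5→11→8 push 12 @ unit cost 14 (adds 168)
shortest-cost path #2: 5→1→11→8 push 10 @ unit cost 15 (adds 150)
shortest-cost path #3: 5→6→7→3→8 push 1 @ unit cost 16 (adds 16)
shortest-cost path #4: 5→1→3→8 push 10 @ unit cost 19 (adds 190)
shortest-cost path #5: 5→10→11→1→3→8 push 8 @ unit cost 20 (adds 160)
shortest-cost path #6: 5→6→1→3→8 push 1 @ unit cost 24 (adds 24)
shortest-cost path #7: 5→4→1→3→8 push 6 @ unit cost 38 (adds 228)
shortest-cost path #8: 5→4→1→9→8 push 8 @ unit cost 39 (adds 312)
total cost = 1248

Minimum cost for 56 units: 1248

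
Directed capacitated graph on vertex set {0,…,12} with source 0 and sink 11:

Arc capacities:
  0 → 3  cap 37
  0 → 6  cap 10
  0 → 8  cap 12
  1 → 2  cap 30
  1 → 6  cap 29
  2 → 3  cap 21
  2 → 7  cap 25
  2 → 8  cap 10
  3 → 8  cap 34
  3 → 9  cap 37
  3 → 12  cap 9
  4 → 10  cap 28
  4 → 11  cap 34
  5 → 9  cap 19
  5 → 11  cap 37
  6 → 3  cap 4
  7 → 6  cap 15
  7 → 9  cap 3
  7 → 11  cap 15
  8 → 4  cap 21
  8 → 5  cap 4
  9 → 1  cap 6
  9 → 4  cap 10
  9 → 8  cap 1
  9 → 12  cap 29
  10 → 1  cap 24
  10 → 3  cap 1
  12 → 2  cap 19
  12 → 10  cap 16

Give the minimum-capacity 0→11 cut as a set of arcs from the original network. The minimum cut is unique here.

augment #1: 0→8→4→11 push 12
augment #2: 0→3→8→4→11 push 9
augment #3: 0→3→8→5→11 push 4
augment #4: 0→3→9→4→11 push 10
augment #5: 0→3→12→2→7→11 push 9
augment #6: 0→3→9→1→2→7→11 push 5
augment #7: 0→6→3→9→1→2→7→11 push 1
max flow = 50; residual-reachable set from 0 gives S-side
cut edges (S→T): {(7,11), (8,4), (8,5), (9,4)} total cap 50

Min-cut arcs: {(7,11), (8,4), (8,5), (9,4)} (total capacity 50)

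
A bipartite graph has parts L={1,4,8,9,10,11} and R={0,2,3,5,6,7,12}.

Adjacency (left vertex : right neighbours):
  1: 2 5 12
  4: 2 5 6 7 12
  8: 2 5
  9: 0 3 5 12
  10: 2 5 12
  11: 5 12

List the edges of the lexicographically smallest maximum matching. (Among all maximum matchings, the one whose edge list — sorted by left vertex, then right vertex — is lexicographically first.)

Lex-smallest maximum matching: {(1,2), (4,6), (8,5), (9,0), (10,12)}

|M| = 5 (so the lex-smallest maximum matching has 5 edges)
process left vertices in ascending order; for each, take the smallest-labelled available neighbour that still permits 5 edges overall, or leave it unmatched if none does
lex-smallest matching: {1-2, 4-6, 8-5, 9-0, 10-12}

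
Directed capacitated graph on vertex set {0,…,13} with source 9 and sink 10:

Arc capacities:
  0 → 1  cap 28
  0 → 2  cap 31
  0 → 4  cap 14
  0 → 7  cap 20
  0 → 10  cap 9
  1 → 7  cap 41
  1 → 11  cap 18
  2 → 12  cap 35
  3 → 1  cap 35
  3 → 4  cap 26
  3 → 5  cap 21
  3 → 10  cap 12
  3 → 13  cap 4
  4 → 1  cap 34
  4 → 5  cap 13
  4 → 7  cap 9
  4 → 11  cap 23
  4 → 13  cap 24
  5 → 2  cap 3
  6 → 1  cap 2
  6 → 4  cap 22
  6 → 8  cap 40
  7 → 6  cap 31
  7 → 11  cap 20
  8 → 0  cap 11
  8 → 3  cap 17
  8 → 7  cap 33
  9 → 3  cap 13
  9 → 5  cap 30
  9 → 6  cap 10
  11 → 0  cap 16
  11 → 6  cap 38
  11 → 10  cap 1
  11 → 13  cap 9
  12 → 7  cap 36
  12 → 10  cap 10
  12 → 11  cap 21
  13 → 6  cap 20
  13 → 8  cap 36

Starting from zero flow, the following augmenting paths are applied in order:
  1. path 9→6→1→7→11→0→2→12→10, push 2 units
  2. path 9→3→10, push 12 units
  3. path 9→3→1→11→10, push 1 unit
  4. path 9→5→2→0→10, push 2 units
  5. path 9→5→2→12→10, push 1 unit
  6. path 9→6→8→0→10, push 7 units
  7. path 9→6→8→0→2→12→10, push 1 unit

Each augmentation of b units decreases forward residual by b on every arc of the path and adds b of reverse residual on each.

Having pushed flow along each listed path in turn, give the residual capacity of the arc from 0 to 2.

after path 1 (9→6→1→7→11→0→2→12→10, push 2): res(0,2)=29
after path 2 (9→3→10, push 12): res(0,2)=29
after path 3 (9→3→1→11→10, push 1): res(0,2)=29
after path 4 (9→5→2→0→10, push 2): res(0,2)=31
after path 5 (9→5→2→12→10, push 1): res(0,2)=31
after path 6 (9→6→8→0→10, push 7): res(0,2)=31
after path 7 (9→6→8→0→2→12→10, push 1): res(0,2)=30

Residual capacity of (0,2): 30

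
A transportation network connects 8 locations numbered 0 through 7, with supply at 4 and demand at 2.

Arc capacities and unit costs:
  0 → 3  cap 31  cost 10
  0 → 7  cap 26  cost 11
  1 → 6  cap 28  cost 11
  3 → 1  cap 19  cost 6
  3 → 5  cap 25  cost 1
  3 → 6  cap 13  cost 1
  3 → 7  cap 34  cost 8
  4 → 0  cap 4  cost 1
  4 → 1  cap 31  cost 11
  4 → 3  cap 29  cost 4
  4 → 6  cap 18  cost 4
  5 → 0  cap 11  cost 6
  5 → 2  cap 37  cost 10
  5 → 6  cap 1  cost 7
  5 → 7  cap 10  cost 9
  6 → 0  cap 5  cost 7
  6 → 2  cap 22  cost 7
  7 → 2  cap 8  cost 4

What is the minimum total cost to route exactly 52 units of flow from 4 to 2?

shortest-cost path #1: 4→6→2 push 18 @ unit cost 11 (adds 198)
shortest-cost path #2: 4→3→6→2 push 4 @ unit cost 12 (adds 48)
shortest-cost path #3: 4→3→5→2 push 25 @ unit cost 15 (adds 375)
shortest-cost path #4: 4→0→7→2 push 4 @ unit cost 16 (adds 64)
shortest-cost path #5: 4→1→6→3→7→2 push 1 @ unit cost 33 (adds 33)
total cost = 718

Minimum cost for 52 units: 718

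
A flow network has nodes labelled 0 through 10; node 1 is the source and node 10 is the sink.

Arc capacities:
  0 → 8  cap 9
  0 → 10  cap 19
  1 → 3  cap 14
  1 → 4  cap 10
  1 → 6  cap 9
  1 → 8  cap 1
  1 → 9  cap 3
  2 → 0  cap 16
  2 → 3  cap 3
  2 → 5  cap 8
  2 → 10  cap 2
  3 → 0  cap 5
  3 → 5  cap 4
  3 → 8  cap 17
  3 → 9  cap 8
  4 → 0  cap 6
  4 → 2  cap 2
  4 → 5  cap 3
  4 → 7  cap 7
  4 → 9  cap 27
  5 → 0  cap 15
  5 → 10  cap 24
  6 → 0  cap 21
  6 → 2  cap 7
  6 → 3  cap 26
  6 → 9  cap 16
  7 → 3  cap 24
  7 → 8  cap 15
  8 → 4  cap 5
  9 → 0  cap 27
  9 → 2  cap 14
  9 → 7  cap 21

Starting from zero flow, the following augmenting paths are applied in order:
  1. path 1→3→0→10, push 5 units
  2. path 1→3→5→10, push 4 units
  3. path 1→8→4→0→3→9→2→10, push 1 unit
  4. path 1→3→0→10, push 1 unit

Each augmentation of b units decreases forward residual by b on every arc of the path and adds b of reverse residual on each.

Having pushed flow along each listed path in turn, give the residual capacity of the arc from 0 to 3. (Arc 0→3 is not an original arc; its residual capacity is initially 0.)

after path 1 (1→3→0→10, push 5): res(0,3)=5
after path 2 (1→3→5→10, push 4): res(0,3)=5
after path 3 (1→8→4→0→3→9→2→10, push 1): res(0,3)=4
after path 4 (1→3→0→10, push 1): res(0,3)=5

Residual capacity of (0,3): 5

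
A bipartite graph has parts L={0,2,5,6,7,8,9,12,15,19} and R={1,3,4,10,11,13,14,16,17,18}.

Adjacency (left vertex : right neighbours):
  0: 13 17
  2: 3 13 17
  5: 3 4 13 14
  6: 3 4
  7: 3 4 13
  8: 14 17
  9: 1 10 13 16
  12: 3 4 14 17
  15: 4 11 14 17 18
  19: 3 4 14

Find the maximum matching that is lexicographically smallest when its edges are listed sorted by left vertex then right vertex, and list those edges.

Lex-smallest maximum matching: {(0,13), (2,3), (5,4), (8,14), (9,1), (12,17), (15,11)}

|M| = 7 (so the lex-smallest maximum matching has 7 edges)
process left vertices in ascending order; for each, take the smallest-labelled available neighbour that still permits 7 edges overall, or leave it unmatched if none does
lex-smallest matching: {0-13, 2-3, 5-4, 8-14, 9-1, 12-17, 15-11}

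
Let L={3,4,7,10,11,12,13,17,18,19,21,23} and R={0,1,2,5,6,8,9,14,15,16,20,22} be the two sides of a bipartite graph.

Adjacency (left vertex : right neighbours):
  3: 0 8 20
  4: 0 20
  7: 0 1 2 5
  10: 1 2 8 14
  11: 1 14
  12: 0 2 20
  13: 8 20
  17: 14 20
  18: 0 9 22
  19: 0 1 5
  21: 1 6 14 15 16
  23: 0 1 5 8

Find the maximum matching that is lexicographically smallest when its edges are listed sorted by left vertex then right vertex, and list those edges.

|M| = 9 (so the lex-smallest maximum matching has 9 edges)
process left vertices in ascending order; for each, take the smallest-labelled available neighbour that still permits 9 edges overall, or leave it unmatched if none does
lex-smallest matching: {3-0, 4-20, 7-1, 10-2, 11-14, 13-8, 18-9, 19-5, 21-6}

Lex-smallest maximum matching: {(3,0), (4,20), (7,1), (10,2), (11,14), (13,8), (18,9), (19,5), (21,6)}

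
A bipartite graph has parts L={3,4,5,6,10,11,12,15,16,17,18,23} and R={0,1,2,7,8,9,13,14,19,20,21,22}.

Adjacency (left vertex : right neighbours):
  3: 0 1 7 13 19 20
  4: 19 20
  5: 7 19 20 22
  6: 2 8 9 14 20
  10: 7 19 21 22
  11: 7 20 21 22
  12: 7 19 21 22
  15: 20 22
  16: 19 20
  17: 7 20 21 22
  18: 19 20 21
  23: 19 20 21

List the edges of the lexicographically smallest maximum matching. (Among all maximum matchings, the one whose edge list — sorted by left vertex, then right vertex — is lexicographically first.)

|M| = 7 (so the lex-smallest maximum matching has 7 edges)
process left vertices in ascending order; for each, take the smallest-labelled available neighbour that still permits 7 edges overall, or leave it unmatched if none does
lex-smallest matching: {3-0, 4-19, 5-7, 6-2, 10-21, 11-20, 12-22}

Lex-smallest maximum matching: {(3,0), (4,19), (5,7), (6,2), (10,21), (11,20), (12,22)}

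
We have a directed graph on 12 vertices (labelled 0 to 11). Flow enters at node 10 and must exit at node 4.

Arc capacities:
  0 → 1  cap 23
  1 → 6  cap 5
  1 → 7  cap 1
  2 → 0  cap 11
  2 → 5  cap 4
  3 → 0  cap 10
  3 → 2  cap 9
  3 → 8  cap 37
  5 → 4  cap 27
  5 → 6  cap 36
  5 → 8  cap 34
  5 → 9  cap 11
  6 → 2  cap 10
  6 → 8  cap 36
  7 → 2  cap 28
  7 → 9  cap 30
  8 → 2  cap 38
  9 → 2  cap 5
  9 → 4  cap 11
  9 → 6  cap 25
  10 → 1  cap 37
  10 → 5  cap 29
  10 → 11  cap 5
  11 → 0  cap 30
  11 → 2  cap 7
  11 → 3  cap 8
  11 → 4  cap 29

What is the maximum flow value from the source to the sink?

augment #1: 10→5→4 bottleneck 27, total now 27
augment #2: 10→11→4 bottleneck 5, total now 32
augment #3: 10→5→9→4 bottleneck 2, total now 34
augment #4: 10→1→7→9→4 bottleneck 1, total now 35
augment #5: 10→1→6→2→5→9→4 bottleneck 4, total now 39

Maximum flow value: 39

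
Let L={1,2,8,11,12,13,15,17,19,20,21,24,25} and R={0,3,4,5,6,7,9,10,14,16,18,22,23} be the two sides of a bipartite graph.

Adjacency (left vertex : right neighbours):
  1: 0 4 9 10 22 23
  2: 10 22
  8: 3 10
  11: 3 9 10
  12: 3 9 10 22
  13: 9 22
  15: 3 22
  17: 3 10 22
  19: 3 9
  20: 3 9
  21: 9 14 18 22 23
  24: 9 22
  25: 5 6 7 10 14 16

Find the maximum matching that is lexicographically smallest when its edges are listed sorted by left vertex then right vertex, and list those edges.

|M| = 7 (so the lex-smallest maximum matching has 7 edges)
process left vertices in ascending order; for each, take the smallest-labelled available neighbour that still permits 7 edges overall, or leave it unmatched if none does
lex-smallest matching: {1-0, 2-10, 8-3, 11-9, 12-22, 21-14, 25-5}

Lex-smallest maximum matching: {(1,0), (2,10), (8,3), (11,9), (12,22), (21,14), (25,5)}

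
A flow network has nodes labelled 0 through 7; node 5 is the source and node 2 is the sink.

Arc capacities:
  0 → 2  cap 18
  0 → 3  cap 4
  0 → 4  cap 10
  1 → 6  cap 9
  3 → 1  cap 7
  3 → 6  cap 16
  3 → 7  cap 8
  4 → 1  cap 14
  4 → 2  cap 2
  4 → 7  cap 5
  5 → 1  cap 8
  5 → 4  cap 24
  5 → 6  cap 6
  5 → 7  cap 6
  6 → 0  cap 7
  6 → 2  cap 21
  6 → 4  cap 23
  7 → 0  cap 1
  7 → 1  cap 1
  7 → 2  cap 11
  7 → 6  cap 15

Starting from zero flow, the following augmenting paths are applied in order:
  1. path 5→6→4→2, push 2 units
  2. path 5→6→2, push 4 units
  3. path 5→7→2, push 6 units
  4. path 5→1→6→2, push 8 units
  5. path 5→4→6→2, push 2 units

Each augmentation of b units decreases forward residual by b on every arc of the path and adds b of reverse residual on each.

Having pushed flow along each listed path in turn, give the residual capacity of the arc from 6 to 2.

after path 1 (5→6→4→2, push 2): res(6,2)=21
after path 2 (5→6→2, push 4): res(6,2)=17
after path 3 (5→7→2, push 6): res(6,2)=17
after path 4 (5→1→6→2, push 8): res(6,2)=9
after path 5 (5→4→6→2, push 2): res(6,2)=7

Residual capacity of (6,2): 7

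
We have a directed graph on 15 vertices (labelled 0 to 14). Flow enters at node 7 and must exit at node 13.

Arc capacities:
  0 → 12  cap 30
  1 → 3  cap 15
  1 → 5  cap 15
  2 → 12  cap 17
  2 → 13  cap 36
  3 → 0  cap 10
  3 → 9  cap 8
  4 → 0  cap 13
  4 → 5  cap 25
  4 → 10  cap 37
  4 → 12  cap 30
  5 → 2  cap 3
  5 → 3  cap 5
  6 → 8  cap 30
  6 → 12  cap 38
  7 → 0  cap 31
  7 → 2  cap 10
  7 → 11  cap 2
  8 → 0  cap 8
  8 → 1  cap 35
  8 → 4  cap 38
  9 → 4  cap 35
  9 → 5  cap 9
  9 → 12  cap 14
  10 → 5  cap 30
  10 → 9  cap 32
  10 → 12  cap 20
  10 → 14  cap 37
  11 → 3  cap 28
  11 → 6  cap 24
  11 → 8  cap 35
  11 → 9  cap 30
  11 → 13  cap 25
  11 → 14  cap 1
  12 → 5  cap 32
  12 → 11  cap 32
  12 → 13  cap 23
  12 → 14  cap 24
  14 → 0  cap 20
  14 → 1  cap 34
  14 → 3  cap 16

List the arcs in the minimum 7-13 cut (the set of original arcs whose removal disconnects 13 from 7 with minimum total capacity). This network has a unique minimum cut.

Min-cut arcs: {(0,12), (7,2), (7,11)} (total capacity 42)

augment #1: 7→2→13 push 10
augment #2: 7→11→13 push 2
augment #3: 7→0→12→13 push 23
augment #4: 7→0→12→11→13 push 7
max flow = 42; residual-reachable set from 7 gives S-side
cut edges (S→T): {(0,12), (7,2), (7,11)} total cap 42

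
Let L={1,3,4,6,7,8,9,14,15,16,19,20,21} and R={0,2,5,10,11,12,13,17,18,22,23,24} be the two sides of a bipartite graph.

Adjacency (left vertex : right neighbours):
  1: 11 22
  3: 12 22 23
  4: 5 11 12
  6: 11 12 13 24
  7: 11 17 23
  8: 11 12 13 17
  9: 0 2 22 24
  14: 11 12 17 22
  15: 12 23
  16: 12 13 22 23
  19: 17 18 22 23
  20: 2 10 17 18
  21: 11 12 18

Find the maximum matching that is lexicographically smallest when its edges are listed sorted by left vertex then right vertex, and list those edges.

Lex-smallest maximum matching: {(1,11), (3,12), (4,5), (6,24), (7,17), (8,13), (9,0), (14,22), (15,23), (19,18), (20,2)}

|M| = 11 (so the lex-smallest maximum matching has 11 edges)
process left vertices in ascending order; for each, take the smallest-labelled available neighbour that still permits 11 edges overall, or leave it unmatched if none does
lex-smallest matching: {1-11, 3-12, 4-5, 6-24, 7-17, 8-13, 9-0, 14-22, 15-23, 19-18, 20-2}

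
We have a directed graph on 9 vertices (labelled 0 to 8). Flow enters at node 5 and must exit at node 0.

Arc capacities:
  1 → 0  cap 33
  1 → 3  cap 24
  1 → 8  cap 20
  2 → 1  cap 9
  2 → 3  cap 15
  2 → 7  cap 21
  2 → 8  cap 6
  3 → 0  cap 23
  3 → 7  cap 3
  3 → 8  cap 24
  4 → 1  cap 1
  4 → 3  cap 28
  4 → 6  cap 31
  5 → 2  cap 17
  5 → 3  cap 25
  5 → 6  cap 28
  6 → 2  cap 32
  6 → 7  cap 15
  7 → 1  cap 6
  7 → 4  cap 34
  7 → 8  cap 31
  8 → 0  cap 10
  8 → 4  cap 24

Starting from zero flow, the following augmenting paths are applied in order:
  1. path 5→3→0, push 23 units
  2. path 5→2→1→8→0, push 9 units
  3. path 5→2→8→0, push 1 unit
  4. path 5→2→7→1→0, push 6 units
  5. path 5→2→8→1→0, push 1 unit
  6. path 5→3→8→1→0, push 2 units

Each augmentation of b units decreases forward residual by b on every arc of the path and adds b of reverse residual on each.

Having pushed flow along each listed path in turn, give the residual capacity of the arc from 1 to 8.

Residual capacity of (1,8): 14

after path 1 (5→3→0, push 23): res(1,8)=20
after path 2 (5→2→1→8→0, push 9): res(1,8)=11
after path 3 (5→2→8→0, push 1): res(1,8)=11
after path 4 (5→2→7→1→0, push 6): res(1,8)=11
after path 5 (5→2→8→1→0, push 1): res(1,8)=12
after path 6 (5→3→8→1→0, push 2): res(1,8)=14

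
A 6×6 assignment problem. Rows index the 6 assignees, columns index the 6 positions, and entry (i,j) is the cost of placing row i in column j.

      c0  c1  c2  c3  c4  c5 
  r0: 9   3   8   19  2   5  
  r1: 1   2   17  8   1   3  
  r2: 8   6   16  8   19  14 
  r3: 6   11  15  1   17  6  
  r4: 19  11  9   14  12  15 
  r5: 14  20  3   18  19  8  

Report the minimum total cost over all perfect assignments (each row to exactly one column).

optimal assignment: row0→col4 (cost 2), row1→col0 (cost 1), row2→col1 (cost 6), row3→col3 (cost 1), row4→col2 (cost 9), row5→col5 (cost 8)
total = 2 + 1 + 6 + 1 + 9 + 8 = 27

Minimum assignment cost: 27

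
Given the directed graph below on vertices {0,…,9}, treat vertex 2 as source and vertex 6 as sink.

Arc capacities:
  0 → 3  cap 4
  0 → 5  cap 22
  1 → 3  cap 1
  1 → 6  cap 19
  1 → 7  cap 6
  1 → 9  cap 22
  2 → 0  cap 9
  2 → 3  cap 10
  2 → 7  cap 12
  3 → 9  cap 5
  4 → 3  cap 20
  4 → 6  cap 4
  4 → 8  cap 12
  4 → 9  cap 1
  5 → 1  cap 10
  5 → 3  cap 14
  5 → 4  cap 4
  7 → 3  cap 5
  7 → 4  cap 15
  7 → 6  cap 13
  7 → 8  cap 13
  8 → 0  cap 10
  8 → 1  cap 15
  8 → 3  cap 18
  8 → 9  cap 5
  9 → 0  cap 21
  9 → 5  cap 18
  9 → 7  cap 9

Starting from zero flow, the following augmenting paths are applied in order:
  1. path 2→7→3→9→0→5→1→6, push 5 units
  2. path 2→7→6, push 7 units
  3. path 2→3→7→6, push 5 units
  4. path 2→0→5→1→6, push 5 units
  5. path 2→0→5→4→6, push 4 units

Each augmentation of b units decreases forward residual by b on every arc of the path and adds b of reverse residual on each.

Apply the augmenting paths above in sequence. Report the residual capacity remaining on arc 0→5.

Residual capacity of (0,5): 8

after path 1 (2→7→3→9→0→5→1→6, push 5): res(0,5)=17
after path 2 (2→7→6, push 7): res(0,5)=17
after path 3 (2→3→7→6, push 5): res(0,5)=17
after path 4 (2→0→5→1→6, push 5): res(0,5)=12
after path 5 (2→0→5→4→6, push 4): res(0,5)=8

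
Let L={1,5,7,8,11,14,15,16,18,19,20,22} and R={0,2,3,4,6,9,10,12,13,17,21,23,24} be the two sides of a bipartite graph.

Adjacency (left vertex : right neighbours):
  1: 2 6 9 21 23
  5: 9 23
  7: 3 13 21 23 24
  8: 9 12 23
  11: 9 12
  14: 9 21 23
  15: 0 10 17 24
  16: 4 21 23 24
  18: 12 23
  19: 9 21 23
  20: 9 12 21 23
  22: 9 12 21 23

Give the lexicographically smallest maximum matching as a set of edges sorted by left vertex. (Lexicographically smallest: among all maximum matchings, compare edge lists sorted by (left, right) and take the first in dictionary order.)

|M| = 8 (so the lex-smallest maximum matching has 8 edges)
process left vertices in ascending order; for each, take the smallest-labelled available neighbour that still permits 8 edges overall, or leave it unmatched if none does
lex-smallest matching: {1-2, 5-9, 7-3, 8-12, 14-21, 15-0, 16-4, 18-23}

Lex-smallest maximum matching: {(1,2), (5,9), (7,3), (8,12), (14,21), (15,0), (16,4), (18,23)}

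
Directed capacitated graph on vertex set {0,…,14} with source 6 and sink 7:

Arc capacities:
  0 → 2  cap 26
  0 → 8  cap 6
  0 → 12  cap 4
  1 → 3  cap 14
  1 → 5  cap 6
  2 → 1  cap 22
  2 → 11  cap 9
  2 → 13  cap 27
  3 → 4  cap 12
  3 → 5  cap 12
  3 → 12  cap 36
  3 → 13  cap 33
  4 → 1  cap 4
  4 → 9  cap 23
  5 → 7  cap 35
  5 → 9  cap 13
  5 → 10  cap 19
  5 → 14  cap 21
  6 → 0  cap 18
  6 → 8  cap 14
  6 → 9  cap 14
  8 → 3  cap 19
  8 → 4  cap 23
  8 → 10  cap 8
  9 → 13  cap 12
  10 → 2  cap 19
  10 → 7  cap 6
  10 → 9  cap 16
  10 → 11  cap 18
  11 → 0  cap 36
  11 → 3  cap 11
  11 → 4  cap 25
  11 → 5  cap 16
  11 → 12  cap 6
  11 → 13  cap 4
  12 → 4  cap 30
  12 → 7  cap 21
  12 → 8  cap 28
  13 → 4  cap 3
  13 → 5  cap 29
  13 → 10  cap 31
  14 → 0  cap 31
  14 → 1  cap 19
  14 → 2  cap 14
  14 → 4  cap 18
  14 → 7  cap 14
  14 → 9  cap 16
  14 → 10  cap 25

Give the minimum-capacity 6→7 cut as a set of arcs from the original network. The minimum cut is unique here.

augment #1: 6→0→12→7 push 4
augment #2: 6→8→10→7 push 6
augment #3: 6→8→3→5→7 push 8
augment #4: 6→9→13→5→7 push 12
augment #5: 6→0→2→1→5→7 push 6
augment #6: 6→0→2→11→5→7 push 8
max flow = 44; residual-reachable set from 6 gives S-side
cut edges (S→T): {(6,0), (6,8), (9,13)} total cap 44

Min-cut arcs: {(6,0), (6,8), (9,13)} (total capacity 44)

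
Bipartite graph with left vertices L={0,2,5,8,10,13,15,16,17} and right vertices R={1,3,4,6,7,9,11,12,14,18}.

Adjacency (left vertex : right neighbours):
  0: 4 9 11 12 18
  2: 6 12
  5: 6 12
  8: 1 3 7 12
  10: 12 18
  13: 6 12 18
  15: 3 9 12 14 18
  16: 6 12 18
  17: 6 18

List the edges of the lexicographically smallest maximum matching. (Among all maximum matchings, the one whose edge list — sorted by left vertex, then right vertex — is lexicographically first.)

|M| = 6 (so the lex-smallest maximum matching has 6 edges)
process left vertices in ascending order; for each, take the smallest-labelled available neighbour that still permits 6 edges overall, or leave it unmatched if none does
lex-smallest matching: {0-4, 2-6, 5-12, 8-1, 10-18, 15-3}

Lex-smallest maximum matching: {(0,4), (2,6), (5,12), (8,1), (10,18), (15,3)}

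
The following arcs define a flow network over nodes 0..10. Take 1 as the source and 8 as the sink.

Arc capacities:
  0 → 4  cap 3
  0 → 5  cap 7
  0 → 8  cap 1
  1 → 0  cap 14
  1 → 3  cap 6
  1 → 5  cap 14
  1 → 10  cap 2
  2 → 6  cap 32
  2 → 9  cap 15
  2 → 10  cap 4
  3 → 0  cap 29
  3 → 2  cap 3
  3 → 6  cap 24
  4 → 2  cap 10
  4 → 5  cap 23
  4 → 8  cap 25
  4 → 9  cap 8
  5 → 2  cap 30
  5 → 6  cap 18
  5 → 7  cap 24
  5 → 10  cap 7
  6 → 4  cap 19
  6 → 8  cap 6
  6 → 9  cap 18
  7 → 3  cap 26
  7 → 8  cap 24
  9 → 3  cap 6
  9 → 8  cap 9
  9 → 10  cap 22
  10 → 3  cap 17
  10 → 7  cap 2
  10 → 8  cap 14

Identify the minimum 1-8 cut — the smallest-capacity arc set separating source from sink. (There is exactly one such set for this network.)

augment #1: 1→0→8 push 1
augment #2: 1→10→8 push 2
augment #3: 1→0→4→8 push 3
augment #4: 1→3→6→8 push 6
augment #5: 1→5→7→8 push 14
augment #6: 1→0→5→7→8 push 7
max flow = 33; residual-reachable set from 1 gives S-side
cut edges (S→T): {(0,4), (0,5), (0,8), (1,3), (1,5), (1,10)} total cap 33

Min-cut arcs: {(0,4), (0,5), (0,8), (1,3), (1,5), (1,10)} (total capacity 33)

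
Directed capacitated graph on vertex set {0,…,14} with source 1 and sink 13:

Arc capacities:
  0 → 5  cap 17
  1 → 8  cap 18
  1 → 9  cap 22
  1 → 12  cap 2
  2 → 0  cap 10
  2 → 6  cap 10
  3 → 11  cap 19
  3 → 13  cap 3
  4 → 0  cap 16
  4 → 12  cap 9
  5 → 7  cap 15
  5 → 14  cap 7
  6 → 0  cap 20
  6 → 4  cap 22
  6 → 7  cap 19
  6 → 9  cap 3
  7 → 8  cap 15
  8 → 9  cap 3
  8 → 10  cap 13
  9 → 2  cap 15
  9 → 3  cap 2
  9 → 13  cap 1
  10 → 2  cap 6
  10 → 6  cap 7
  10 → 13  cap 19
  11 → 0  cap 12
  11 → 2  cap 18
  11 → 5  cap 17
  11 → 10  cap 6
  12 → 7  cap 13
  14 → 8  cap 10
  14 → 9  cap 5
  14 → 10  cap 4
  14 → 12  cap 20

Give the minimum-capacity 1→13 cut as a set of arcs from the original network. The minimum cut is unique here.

augment #1: 1→9→13 push 1
augment #2: 1→8→10→13 push 13
augment #3: 1→9→3→13 push 2
augment #4: 1→9→2→0→5→14→10→13 push 4
max flow = 20; residual-reachable set from 1 gives S-side
cut edges (S→T): {(8,10), (9,3), (9,13), (14,10)} total cap 20

Min-cut arcs: {(8,10), (9,3), (9,13), (14,10)} (total capacity 20)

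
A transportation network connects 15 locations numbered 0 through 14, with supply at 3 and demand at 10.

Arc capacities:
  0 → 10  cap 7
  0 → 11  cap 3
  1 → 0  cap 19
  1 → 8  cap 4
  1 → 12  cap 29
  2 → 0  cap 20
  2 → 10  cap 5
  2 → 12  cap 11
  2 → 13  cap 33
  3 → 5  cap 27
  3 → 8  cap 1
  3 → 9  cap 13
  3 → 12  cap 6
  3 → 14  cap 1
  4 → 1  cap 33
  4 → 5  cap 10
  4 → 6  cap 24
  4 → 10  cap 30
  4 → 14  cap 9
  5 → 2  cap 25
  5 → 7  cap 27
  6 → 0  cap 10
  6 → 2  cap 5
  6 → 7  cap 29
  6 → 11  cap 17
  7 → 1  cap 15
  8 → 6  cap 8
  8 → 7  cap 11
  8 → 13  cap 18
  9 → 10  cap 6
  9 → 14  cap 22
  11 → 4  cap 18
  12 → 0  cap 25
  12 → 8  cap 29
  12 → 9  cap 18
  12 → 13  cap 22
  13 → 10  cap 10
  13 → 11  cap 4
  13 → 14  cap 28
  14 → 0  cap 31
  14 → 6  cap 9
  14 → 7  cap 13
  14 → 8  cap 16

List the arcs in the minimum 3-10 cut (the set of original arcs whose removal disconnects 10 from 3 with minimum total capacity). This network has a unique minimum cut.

augment #1: 3→9→10 push 6
augment #2: 3→5→2→10 push 5
augment #3: 3→8→13→10 push 1
augment #4: 3→12→0→10 push 6
augment #5: 3→14→0→10 push 1
augment #6: 3→5→2→13→10 push 9
augment #7: 3→5→2→0→11→4→10 push 3
augment #8: 3→5→2→13→11→4→10 push 4
augment #9: 3→9→14→6→11→4→10 push 7
augment #10: 3→5→2→0→14→6→11→4→10 push 1
augment #11: 3→5→2→12→8→6→11→4→10 push 3
max flow = 46; residual-reachable set from 3 gives S-side
cut edges (S→T): {(0,10), (2,10), (9,10), (11,4), (13,10)} total cap 46

Min-cut arcs: {(0,10), (2,10), (9,10), (11,4), (13,10)} (total capacity 46)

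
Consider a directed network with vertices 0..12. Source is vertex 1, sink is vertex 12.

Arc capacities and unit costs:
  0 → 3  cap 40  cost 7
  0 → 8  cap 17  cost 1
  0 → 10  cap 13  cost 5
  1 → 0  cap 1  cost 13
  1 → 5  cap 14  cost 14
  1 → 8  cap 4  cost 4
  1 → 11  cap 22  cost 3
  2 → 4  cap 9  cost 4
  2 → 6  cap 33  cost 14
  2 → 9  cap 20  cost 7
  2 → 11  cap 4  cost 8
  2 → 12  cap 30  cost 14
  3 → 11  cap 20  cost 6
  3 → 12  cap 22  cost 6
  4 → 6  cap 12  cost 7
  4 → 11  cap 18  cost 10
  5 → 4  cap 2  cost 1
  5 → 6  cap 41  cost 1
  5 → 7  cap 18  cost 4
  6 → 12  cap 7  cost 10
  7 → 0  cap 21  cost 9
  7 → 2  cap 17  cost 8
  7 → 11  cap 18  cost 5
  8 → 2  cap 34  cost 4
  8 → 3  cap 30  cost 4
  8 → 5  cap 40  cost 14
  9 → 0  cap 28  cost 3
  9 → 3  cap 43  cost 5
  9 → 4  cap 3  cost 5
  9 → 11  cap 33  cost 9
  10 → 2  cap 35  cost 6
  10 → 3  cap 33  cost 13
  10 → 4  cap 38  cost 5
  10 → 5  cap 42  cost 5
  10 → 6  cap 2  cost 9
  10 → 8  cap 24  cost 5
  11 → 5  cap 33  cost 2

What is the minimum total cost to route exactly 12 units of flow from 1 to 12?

shortest-cost path #1: 1→8→3→12 push 4 @ unit cost 14 (adds 56)
shortest-cost path #2: 1→11→5→6→12 push 7 @ unit cost 16 (adds 112)
shortest-cost path #3: 1→0→8→3→12 push 1 @ unit cost 24 (adds 24)
total cost = 192

Minimum cost for 12 units: 192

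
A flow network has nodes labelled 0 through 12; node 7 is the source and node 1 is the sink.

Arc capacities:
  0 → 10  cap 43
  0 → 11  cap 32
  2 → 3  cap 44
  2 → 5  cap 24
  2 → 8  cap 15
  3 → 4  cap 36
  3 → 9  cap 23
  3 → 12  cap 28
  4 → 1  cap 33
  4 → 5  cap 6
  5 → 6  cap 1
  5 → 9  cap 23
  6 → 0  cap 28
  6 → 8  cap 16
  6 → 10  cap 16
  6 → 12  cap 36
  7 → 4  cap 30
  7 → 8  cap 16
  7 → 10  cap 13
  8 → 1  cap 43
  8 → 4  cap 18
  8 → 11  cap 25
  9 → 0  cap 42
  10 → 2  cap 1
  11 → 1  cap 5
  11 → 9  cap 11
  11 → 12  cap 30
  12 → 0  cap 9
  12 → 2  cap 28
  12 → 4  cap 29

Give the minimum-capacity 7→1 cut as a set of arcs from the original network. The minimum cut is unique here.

augment #1: 7→4→1 push 30
augment #2: 7→8→1 push 16
augment #3: 7→10→2→8→1 push 1
max flow = 47; residual-reachable set from 7 gives S-side
cut edges (S→T): {(7,4), (7,8), (10,2)} total cap 47

Min-cut arcs: {(7,4), (7,8), (10,2)} (total capacity 47)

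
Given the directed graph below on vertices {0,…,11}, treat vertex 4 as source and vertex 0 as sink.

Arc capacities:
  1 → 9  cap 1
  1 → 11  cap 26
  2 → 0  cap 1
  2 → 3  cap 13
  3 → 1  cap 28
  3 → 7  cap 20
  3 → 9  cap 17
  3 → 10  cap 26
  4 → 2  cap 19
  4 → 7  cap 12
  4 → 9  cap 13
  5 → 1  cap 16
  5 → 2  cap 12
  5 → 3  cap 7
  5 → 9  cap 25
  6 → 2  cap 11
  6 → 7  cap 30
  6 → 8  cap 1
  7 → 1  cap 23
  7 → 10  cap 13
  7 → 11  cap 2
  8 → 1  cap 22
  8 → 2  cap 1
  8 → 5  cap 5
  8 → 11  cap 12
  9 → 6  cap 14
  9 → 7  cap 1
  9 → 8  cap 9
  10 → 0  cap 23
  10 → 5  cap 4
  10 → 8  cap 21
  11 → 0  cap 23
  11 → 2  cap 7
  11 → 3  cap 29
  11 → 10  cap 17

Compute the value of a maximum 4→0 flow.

Maximum flow value: 39

augment #1: 4→2→0 bottleneck 1, total now 1
augment #2: 4→7→10→0 bottleneck 12, total now 13
augment #3: 4→2→3→10→0 bottleneck 11, total now 24
augment #4: 4→9→7→11→0 bottleneck 1, total now 25
augment #5: 4→9→8→11→0 bottleneck 9, total now 34
augment #6: 4→2→3→1→11→0 bottleneck 2, total now 36
augment #7: 4→9→6→7→11→0 bottleneck 1, total now 37
augment #8: 4→9→6→8→11→0 bottleneck 1, total now 38
augment #9: 4→9→6→7→1→11→0 bottleneck 1, total now 39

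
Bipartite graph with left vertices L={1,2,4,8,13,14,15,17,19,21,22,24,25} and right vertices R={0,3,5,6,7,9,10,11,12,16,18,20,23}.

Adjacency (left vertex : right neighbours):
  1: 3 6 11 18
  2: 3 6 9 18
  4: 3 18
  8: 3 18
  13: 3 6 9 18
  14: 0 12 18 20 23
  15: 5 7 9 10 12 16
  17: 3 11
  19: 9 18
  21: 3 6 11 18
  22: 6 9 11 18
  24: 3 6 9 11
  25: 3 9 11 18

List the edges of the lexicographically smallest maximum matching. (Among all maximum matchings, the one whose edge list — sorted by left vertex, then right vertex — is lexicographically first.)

|M| = 7 (so the lex-smallest maximum matching has 7 edges)
process left vertices in ascending order; for each, take the smallest-labelled available neighbour that still permits 7 edges overall, or leave it unmatched if none does
lex-smallest matching: {1-3, 2-6, 4-18, 13-9, 14-0, 15-5, 17-11}

Lex-smallest maximum matching: {(1,3), (2,6), (4,18), (13,9), (14,0), (15,5), (17,11)}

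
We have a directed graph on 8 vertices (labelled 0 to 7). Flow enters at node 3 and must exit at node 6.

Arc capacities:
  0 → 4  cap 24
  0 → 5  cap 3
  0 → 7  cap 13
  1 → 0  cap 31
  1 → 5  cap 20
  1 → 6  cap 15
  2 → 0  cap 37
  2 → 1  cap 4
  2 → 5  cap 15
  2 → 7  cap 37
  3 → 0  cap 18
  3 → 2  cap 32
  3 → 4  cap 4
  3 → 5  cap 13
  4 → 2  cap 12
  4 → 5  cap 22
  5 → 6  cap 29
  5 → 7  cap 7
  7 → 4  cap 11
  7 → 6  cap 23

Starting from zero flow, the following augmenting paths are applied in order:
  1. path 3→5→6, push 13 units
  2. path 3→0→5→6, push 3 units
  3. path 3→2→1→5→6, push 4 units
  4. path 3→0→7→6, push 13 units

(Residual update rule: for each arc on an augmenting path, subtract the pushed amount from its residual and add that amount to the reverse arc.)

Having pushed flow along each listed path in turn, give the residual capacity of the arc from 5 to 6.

Residual capacity of (5,6): 9

after path 1 (3→5→6, push 13): res(5,6)=16
after path 2 (3→0→5→6, push 3): res(5,6)=13
after path 3 (3→2→1→5→6, push 4): res(5,6)=9
after path 4 (3→0→7→6, push 13): res(5,6)=9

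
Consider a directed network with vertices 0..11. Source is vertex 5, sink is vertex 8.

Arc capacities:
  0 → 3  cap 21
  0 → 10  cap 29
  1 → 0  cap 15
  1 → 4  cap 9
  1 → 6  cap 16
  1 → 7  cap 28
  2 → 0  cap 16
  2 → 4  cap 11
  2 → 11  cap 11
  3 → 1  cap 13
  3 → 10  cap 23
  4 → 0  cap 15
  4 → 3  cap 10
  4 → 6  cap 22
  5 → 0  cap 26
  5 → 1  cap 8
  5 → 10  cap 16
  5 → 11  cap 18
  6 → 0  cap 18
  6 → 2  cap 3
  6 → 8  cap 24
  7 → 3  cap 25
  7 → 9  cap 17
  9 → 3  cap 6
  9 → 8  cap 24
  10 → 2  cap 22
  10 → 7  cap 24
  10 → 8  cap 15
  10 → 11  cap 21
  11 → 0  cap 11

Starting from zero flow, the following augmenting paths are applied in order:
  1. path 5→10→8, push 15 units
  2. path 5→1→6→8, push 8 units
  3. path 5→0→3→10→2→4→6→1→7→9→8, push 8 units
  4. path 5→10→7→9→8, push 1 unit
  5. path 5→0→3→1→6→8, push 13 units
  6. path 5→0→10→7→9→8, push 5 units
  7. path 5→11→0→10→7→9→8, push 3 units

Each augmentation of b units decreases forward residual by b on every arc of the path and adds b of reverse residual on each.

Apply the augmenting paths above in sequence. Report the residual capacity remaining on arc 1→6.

Residual capacity of (1,6): 3

after path 1 (5→10→8, push 15): res(1,6)=16
after path 2 (5→1→6→8, push 8): res(1,6)=8
after path 3 (5→0→3→10→2→4→6→1→7→9→8, push 8): res(1,6)=16
after path 4 (5→10→7→9→8, push 1): res(1,6)=16
after path 5 (5→0→3→1→6→8, push 13): res(1,6)=3
after path 6 (5→0→10→7→9→8, push 5): res(1,6)=3
after path 7 (5→11→0→10→7→9→8, push 3): res(1,6)=3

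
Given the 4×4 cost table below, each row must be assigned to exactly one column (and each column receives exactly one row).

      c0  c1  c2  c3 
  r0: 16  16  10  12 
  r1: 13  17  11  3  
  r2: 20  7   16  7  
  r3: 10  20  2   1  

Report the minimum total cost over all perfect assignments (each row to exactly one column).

Minimum assignment cost: 28

optimal assignment: row0→col0 (cost 16), row1→col3 (cost 3), row2→col1 (cost 7), row3→col2 (cost 2)
total = 16 + 3 + 7 + 2 = 28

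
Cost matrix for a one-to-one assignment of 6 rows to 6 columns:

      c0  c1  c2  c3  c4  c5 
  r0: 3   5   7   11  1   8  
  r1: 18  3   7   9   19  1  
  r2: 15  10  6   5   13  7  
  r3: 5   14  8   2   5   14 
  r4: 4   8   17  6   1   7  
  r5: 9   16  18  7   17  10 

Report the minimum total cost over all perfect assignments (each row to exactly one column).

optimal assignment: row0→col1 (cost 5), row1→col5 (cost 1), row2→col2 (cost 6), row3→col3 (cost 2), row4→col4 (cost 1), row5→col0 (cost 9)
total = 5 + 1 + 6 + 2 + 1 + 9 = 24

Minimum assignment cost: 24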